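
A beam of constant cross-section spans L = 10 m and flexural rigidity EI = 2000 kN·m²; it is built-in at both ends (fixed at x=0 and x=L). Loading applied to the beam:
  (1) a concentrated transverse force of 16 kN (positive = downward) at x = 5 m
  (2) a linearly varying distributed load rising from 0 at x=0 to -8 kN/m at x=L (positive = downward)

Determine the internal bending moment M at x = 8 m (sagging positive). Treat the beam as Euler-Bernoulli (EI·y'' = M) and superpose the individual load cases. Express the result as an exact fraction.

M(8) = -76/15 kN·m

Load 1 — point force P=16 kN at a=5 m (b=L-a=5):
  M_1 = Pa²(a+3b)(L-x)/L³ - Pa²b/L²  [x>a] = 16·5²·(5+3·5)·(10-8)/10³ - 16·5²·5/10² = -4 kN·m
Load 2 — triangular load w₀=-8 kN/m (0→w₀ over full span):
  M_2 = 3w₀Lx/20 - w₀L²/30 - w₀x³/(6L) = 3·(-8)·10·8/20 - (-8)·10²/30 - (-8)·8³/(6·10) = -16/15 kN·m
Superposition: M = Σ M_i = -76/15 kN·m ≈ -5.066667 kN·m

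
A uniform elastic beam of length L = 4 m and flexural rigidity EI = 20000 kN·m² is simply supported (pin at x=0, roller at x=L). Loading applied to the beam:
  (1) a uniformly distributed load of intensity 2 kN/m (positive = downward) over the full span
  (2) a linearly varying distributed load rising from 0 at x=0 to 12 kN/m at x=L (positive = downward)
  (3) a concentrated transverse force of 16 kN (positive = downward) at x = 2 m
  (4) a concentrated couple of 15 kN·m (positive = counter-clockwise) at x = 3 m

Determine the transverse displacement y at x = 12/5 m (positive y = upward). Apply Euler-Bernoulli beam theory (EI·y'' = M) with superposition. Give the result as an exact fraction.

Load 1 — uniform load w=2 kN/m over full span:
  y_1 = -wx(L³-2Lx²+x³)/(24EI) = -2·(12/5)·(4³-2·4·(12/5)²+(12/5)³)/(24·20000) = -124/390625 m
Load 2 — triangular load w₀=12 kN/m (0→w₀ over full span):
  y_2 = -w₀x(7L⁴-10L²x²+3x⁴)/(360LEI) = -12·(12/5)·(7·4⁴-10·4²·(12/5)²+3·(12/5)⁴)/(360·4·20000) = -9472/9765625 m
Load 3 — point force P=16 kN at a=2 m (b=L-a=2):
  y_3 = -Pa(L-x)(2Lx-a²-x²)/(6LEI)  [x>a] = -16·2·(4-(12/5))·(2·4·(12/5)-2²-(12/5)²)/(6·4·20000) = -236/234375 m
Load 4 — applied couple M₀=15 kN·m at a=3 m (b=L-a=1):
  y_4 = (M₀x³/(6L)+C₁x)/EI  [x≤a] with C₁=M₀(3b²-L²)/(6L)=-65/8 = (15·(12/5)³/(6·4)+(-65/8)·(12/5))/20000 = -543/1000000 m
Superposition: y = Σ y_i = -5319949/1875000000 m ≈ -0.002837 m

y(12/5) = -5319949/1875000000 m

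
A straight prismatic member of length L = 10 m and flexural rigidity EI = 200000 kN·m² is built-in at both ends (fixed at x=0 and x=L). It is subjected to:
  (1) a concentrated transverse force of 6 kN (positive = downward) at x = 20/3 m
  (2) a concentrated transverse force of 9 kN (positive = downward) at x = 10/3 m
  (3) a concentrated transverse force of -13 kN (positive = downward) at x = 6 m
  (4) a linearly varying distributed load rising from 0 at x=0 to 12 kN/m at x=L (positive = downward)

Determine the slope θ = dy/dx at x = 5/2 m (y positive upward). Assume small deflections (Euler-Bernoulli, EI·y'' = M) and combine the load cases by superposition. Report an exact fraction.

Load 1 — point force P=6 kN at a=20/3 m (b=L-a=10/3):
  θ_1 = -Pb²x(2aL-(3a+b)x)/(2L³EI)  [x≤a] = -6·(10/3)²·(5/2)·(2·(20/3)·10-(3·(20/3)+(10/3))·(5/2))/(2·10³·200000) = -1/32000 rad
Load 2 — point force P=9 kN at a=10/3 m (b=L-a=20/3):
  θ_2 = -Pb²x(2aL-(3a+b)x)/(2L³EI)  [x≤a] = -9·(20/3)²·(5/2)·(2·(10/3)·10-(3·(10/3)+(20/3))·(5/2))/(2·10³·200000) = -1/16000 rad
Load 3 — point force P=-13 kN at a=6 m (b=L-a=4):
  θ_3 = -Pb²x(2aL-(3a+b)x)/(2L³EI)  [x≤a] = -(-13)·4²·(5/2)·(2·6·10-(3·6+4)·(5/2))/(2·10³·200000) = 169/2000000 rad
Load 4 — triangular load w₀=12 kN/m (0→w₀ over full span):
  θ_4 = -w₀(2x(L-x)(L-2x)(x+2L)+x²(L-x)²)/(120LEI) = -12·(2·(5/2)·(10-(5/2))·(10-2·(5/2))·((5/2)+2·10)+(5/2)²·(10-(5/2))²)/(120·10·200000) = -117/512000 rad
Superposition: θ = Σ θ_i = -15217/64000000 rad ≈ -0.000238 rad

θ(5/2) = -15217/64000000 rad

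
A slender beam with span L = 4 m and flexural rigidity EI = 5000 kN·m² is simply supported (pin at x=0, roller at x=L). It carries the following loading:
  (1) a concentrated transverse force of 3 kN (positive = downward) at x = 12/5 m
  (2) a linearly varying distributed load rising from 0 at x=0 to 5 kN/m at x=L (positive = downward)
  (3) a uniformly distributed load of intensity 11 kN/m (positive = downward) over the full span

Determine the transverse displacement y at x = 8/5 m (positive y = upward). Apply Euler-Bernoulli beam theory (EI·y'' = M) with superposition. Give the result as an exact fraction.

Load 1 — point force P=3 kN at a=12/5 m (b=L-a=8/5):
  y_1 = -Pbx(L²-b²-x²)/(6LEI)  [x≤a] = -3·(8/5)·(8/5)·(4²-(8/5)²-(8/5)²)/(6·4·5000) = -272/390625 m
Load 2 — triangular load w₀=5 kN/m (0→w₀ over full span):
  y_2 = -w₀x(7L⁴-10L²x²+3x⁴)/(360LEI) = -5·(8/5)·(7·4⁴-10·4²·(8/5)²+3·(8/5)⁴)/(360·4·5000) = -9128/5859375 m
Load 3 — uniform load w=11 kN/m over full span:
  y_3 = -wx(L³-2Lx²+x³)/(24EI) = -11·(8/5)·(4³-2·4·(8/5)²+(8/5)³)/(24·5000) = -2728/390625 m
Superposition: y = Σ y_i = -54128/5859375 m ≈ -0.009238 m

y(8/5) = -54128/5859375 m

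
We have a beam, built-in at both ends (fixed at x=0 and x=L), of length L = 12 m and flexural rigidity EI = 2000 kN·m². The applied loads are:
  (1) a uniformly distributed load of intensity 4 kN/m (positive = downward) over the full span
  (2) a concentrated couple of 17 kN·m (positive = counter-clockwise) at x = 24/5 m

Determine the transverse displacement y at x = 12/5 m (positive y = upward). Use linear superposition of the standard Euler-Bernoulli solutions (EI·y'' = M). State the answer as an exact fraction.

Load 1 — uniform load w=4 kN/m over full span:
  y_1 = -wx²(L-x)²/(24EI) = -4·(12/5)²·(12-(12/5))²/(24·2000) = -3456/78125 m
Load 2 — applied couple M₀=17 kN·m at a=24/5 m (b=L-a=36/5):
  y_2 = (R_Ax³/6 - M_Ax²/2)/EI  [x≤a] with R_A=51/25, M_A=51/25 = ((51/25)·(12/5)³/6 - (51/25)·(12/5)²/2)/2000 = -459/781250 m
Superposition: y = Σ y_i = -35019/781250 m ≈ -0.044824 m

y(12/5) = -35019/781250 m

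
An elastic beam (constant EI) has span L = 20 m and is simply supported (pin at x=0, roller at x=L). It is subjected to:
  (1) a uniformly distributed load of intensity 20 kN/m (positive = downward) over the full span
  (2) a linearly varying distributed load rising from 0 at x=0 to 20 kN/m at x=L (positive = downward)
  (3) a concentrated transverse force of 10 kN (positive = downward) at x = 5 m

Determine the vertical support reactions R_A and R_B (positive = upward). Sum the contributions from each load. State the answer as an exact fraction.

R_A = 1645/6 kN, R_B = 2015/6 kN

Load 1 — uniform load w=20 kN/m over full span:
  R_A = wL/2 = 20·20/2 = 200 kN
  R_B = wL/2 = 20·20/2 = 200 kN
Load 2 — triangular load w₀=20 kN/m (0→w₀ over full span):
  R_A = w₀L/6 = 20·20/6 = 200/3 kN
  R_B = w₀L/3 = 20·20/3 = 400/3 kN
Load 3 — point force P=10 kN at a=5 m (b=L-a=15):
  R_A = Pb/L = 10·15/20 = 15/2 kN
  R_B = Pa/L = 10·5/20 = 5/2 kN
Superposition: R_A = 1645/6 kN, R_B = 2015/6 kN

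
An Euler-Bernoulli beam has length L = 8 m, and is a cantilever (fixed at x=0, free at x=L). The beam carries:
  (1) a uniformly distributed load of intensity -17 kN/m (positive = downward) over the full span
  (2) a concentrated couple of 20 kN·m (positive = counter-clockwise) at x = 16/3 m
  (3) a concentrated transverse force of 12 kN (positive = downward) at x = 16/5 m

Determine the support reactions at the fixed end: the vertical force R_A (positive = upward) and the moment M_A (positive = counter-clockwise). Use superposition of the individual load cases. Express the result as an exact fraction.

R_A = -124 kN, M_A = -2628/5 kN·m

Load 1 — uniform load w=-17 kN/m over full span:
  R_A = wL = (-17)·8 = -136 kN
  M_A = wL²/2 = (-17)·8²/2 = -544 kN·m
Load 2 — applied couple M₀=20 kN·m at a=16/3 m (b=L-a=8/3):
  R_A = 0 kN
  M_A = -M₀ = -20 kN·m
Load 3 — point force P=12 kN at a=16/5 m (b=L-a=24/5):
  R_A = P = 12 kN
  M_A = Pa = 12·(16/5) = 192/5 kN·m
Superposition: R_A = -124 kN, M_A = -2628/5 kN·m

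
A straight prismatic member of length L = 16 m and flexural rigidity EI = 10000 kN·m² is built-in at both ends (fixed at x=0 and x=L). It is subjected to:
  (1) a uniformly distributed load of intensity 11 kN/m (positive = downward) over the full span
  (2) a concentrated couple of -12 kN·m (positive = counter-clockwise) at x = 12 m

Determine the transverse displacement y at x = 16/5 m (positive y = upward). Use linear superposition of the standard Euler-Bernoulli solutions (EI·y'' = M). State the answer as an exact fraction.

Load 1 — uniform load w=11 kN/m over full span:
  y_1 = -wx²(L-x)²/(24EI) = -11·(16/5)²·(16-(16/5))²/(24·10000) = -90112/1171875 m
Load 2 — applied couple M₀=-12 kN·m at a=12 m (b=L-a=4):
  y_2 = (R_Ax³/6 - M_Ax²/2)/EI  [x≤a] with R_A=-27/32, M_A=-15/4 = ((-27/32)·(16/5)³/6 - (-15/4)·(16/5)²/2)/10000 = 114/78125 m
Superposition: y = Σ y_i = -88402/1171875 m ≈ -0.075436 m

y(16/5) = -88402/1171875 m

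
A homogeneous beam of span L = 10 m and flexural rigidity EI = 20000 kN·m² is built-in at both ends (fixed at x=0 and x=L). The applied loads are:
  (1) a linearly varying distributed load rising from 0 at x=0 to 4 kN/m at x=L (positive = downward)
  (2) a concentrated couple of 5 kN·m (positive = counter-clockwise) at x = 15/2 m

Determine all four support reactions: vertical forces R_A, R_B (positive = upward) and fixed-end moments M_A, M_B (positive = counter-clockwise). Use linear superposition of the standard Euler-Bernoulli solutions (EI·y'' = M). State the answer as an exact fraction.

Load 1 — triangular load w₀=4 kN/m (0→w₀ over full span):
  R_A = 3w₀L/20 = 3·4·10/20 = 6 kN
  M_A = w₀L²/30 = 4·10²/30 = 40/3 kN·m
  R_B = 7w₀L/20 = 7·4·10/20 = 14 kN
  M_B = -w₀L²/20 = -4·10²/20 = -20 kN·m
Load 2 — applied couple M₀=5 kN·m at a=15/2 m (b=L-a=5/2):
  R_A = 6M₀ab/L³ = 6·5·(15/2)·(5/2)/10³ = 9/16 kN
  M_A = M₀b(2a-b)/L² = 5·(5/2)·(2·(15/2)-(5/2))/10² = 25/16 kN·m
  R_B = -6M₀ab/L³ = -6·5·(15/2)·(5/2)/10³ = -9/16 kN
  M_B = M₀a(2b-a)/L² = 5·(15/2)·(2·(5/2)-(15/2))/10² = -15/16 kN·m
Superposition: R_A = 105/16 kN, M_A = 715/48 kN·m, R_B = 215/16 kN, M_B = -335/16 kN·m

R_A = 105/16 kN, M_A = 715/48 kN·m, R_B = 215/16 kN, M_B = -335/16 kN·m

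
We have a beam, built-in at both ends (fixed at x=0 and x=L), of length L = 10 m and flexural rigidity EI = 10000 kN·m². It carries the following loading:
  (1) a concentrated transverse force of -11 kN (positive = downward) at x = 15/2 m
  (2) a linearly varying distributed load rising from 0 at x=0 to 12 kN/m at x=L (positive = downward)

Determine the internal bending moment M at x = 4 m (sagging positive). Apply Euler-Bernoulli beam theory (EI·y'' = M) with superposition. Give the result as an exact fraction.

Load 1 — point force P=-11 kN at a=15/2 m (b=L-a=5/2):
  M_1 = Pb²(3a+b)x/L³ - Pab²/L²  [x≤a] = (-11)·(5/2)²·(3·(15/2)+(5/2))·4/10³ - (-11)·(15/2)·(5/2)²/10² = -55/32 kN·m
Load 2 — triangular load w₀=12 kN/m (0→w₀ over full span):
  M_2 = 3w₀Lx/20 - w₀L²/30 - w₀x³/(6L) = 3·12·10·4/20 - 12·10²/30 - 12·4³/(6·10) = 96/5 kN·m
Superposition: M = Σ M_i = 2797/160 kN·m ≈ 17.481250 kN·m

M(4) = 2797/160 kN·m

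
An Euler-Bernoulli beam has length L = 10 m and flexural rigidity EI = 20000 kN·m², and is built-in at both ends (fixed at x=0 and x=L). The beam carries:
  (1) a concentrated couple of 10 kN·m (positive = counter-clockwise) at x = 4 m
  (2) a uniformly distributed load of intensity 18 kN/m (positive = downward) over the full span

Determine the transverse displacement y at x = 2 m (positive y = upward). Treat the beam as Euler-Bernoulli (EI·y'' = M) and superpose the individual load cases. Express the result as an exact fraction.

y(2) = -1203/125000 m

Load 1 — applied couple M₀=10 kN·m at a=4 m (b=L-a=6):
  y_1 = (R_Ax³/6 - M_Ax²/2)/EI  [x≤a] with R_A=36/25, M_A=6/5 = ((36/25)·2³/6 - (6/5)·2²/2)/20000 = -3/125000 m
Load 2 — uniform load w=18 kN/m over full span:
  y_2 = -wx²(L-x)²/(24EI) = -18·2²·(10-2)²/(24·20000) = -6/625 m
Superposition: y = Σ y_i = -1203/125000 m ≈ -0.009624 m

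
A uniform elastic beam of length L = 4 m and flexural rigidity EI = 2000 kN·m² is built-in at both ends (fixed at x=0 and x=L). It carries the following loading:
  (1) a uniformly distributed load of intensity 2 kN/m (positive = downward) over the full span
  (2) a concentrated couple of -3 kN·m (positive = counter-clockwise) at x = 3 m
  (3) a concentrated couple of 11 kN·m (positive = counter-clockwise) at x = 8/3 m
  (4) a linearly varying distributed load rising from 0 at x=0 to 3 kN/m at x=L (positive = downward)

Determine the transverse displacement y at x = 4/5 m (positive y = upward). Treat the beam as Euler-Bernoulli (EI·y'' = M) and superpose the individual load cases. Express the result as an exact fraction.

y(4/5) = -432851/562500000 m

Load 1 — uniform load w=2 kN/m over full span:
  y_1 = -wx²(L-x)²/(24EI) = -2·(4/5)²·(4-(4/5))²/(24·2000) = -64/234375 m
Load 2 — applied couple M₀=-3 kN·m at a=3 m (b=L-a=1):
  y_2 = (R_Ax³/6 - M_Ax²/2)/EI  [x≤a] with R_A=-27/32, M_A=-15/16 = ((-27/32)·(4/5)³/6 - (-15/16)·(4/5)²/2)/2000 = 57/500000 m
Load 3 — applied couple M₀=11 kN·m at a=8/3 m (b=L-a=4/3):
  y_3 = (R_Ax³/6 - M_Ax²/2)/EI  [x≤a] with R_A=11/3, M_A=11/3 = ((11/3)·(4/5)³/6 - (11/3)·(4/5)²/2)/2000 = -121/281250 m
Load 4 — triangular load w₀=3 kN/m (0→w₀ over full span):
  y_4 = -w₀x²(L-x)²(x+2L)/(120LEI) = -3·(4/5)²·(4-(4/5))²·((4/5)+2·4)/(120·4·2000) = -352/1953125 m
Superposition: y = Σ y_i = -432851/562500000 m ≈ -0.000770 m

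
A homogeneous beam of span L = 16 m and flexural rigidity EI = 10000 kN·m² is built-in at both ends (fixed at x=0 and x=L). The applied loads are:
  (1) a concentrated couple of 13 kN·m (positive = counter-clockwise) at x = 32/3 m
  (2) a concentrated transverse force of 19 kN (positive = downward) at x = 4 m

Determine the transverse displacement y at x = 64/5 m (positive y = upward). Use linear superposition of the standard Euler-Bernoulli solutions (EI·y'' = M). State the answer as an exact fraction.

Load 1 — applied couple M₀=13 kN·m at a=32/3 m (b=L-a=16/3):
  y_1 = (R_Ax³/6 - M_Ax²/2 - M₀(x-a)²/2)/EI  [x>a] with R_A=13/12, M_A=13/3 = ((13/12)·(64/5)³/6 - (13/3)·(64/5)²/2 - 13·((64/5)-(32/3))²/2)/10000 = -416/703125 m
Load 2 — point force P=19 kN at a=4 m (b=L-a=12):
  y_2 = -Pa²(L-x)²(3bL-(3b+a)(L-x))/(6L³EI)  [x>a] = -19·4²·(16-(64/5))²·(3·12·16-(3·12+4)·(16-(64/5)))/(6·16³·10000) = -266/46875 m
Superposition: y = Σ y_i = -4406/703125 m ≈ -0.006266 m

y(64/5) = -4406/703125 m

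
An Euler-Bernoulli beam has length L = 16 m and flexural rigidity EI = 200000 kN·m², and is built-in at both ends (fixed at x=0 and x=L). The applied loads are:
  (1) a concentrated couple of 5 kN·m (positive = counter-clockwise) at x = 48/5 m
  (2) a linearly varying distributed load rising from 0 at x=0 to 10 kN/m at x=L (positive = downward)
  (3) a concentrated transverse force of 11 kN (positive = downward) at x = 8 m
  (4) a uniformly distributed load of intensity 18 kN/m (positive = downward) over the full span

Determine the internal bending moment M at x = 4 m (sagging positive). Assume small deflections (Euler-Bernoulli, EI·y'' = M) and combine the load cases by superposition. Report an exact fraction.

M(4) = 261/5 kN·m

Load 1 — applied couple M₀=5 kN·m at a=48/5 m (b=L-a=32/5):
  M_1 = R_Ax - M_A  [x≤a] with R_A=9/20, M_A=8/5 = (9/20)·4 - (8/5) = 1/5 kN·m
Load 2 — triangular load w₀=10 kN/m (0→w₀ over full span):
  M_2 = 3w₀Lx/20 - w₀L²/30 - w₀x³/(6L) = 3·10·16·4/20 - 10·16²/30 - 10·4³/(6·16) = 4 kN·m
Load 3 — point force P=11 kN at a=8 m (b=L-a=8):
  M_3 = Pb²(3a+b)x/L³ - Pab²/L²  [x≤a] = 11·8²·(3·8+8)·4/16³ - 11·8·8²/16² = 0 kN·m
Load 4 — uniform load w=18 kN/m over full span:
  M_4 = wLx/2 - wL²/12 - wx²/2 = 18·16·4/2 - 18·16²/12 - 18·4²/2 = 48 kN·m
Superposition: M = Σ M_i = 261/5 kN·m ≈ 52.200000 kN·m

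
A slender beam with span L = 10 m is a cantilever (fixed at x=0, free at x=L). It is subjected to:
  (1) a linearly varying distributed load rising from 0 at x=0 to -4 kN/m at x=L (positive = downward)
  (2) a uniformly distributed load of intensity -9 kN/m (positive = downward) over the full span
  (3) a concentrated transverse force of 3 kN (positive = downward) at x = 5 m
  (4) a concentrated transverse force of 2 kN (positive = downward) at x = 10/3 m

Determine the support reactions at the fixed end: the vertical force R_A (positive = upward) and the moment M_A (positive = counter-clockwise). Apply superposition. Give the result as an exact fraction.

R_A = -105 kN, M_A = -1685/3 kN·m

Load 1 — triangular load w₀=-4 kN/m (0→w₀ over full span):
  R_A = w₀L/2 = (-4)·10/2 = -20 kN
  M_A = w₀L²/3 = (-4)·10²/3 = -400/3 kN·m
Load 2 — uniform load w=-9 kN/m over full span:
  R_A = wL = (-9)·10 = -90 kN
  M_A = wL²/2 = (-9)·10²/2 = -450 kN·m
Load 3 — point force P=3 kN at a=5 m (b=L-a=5):
  R_A = P = 3 kN
  M_A = Pa = 3·5 = 15 kN·m
Load 4 — point force P=2 kN at a=10/3 m (b=L-a=20/3):
  R_A = P = 2 kN
  M_A = Pa = 2·(10/3) = 20/3 kN·m
Superposition: R_A = -105 kN, M_A = -1685/3 kN·m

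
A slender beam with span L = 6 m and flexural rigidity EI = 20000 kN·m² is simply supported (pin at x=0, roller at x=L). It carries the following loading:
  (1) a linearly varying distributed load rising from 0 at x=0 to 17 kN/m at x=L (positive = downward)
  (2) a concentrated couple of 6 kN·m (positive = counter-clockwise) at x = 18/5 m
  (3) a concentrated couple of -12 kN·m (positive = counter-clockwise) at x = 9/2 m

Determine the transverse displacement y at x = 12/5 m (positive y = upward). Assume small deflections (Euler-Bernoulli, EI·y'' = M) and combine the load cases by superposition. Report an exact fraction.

y(12/5) = -1882251/312500000 m

Load 1 — triangular load w₀=17 kN/m (0→w₀ over full span):
  y_1 = -w₀x(7L⁴-10L²x²+3x⁴)/(360LEI) = -17·(12/5)·(7·6⁴-10·6²·(12/5)²+3·(12/5)⁴)/(360·6·20000) = -523719/78125000 m
Load 2 — applied couple M₀=6 kN·m at a=18/5 m (b=L-a=12/5):
  y_2 = (M₀x³/(6L)+C₁x)/EI  [x≤a] with C₁=M₀(3b²-L²)/(6L)=-78/25 = (6·(12/5)³/(6·6)+(-78/25)·(12/5))/20000 = -81/312500 m
Load 3 — applied couple M₀=-12 kN·m at a=9/2 m (b=L-a=3/2):
  y_3 = (M₀x³/(6L)+C₁x)/EI  [x≤a] with C₁=M₀(3b²-L²)/(6L)=39/4 = ((-12)·(12/5)³/(6·6)+(39/4)·(12/5))/20000 = 2349/2500000 m
Superposition: y = Σ y_i = -1882251/312500000 m ≈ -0.006023 m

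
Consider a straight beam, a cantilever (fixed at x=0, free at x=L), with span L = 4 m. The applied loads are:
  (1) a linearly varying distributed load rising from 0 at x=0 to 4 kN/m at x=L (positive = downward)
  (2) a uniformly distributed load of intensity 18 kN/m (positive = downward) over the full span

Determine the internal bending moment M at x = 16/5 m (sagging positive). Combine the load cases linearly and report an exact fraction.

Load 1 — triangular load w₀=4 kN/m (0→w₀ over full span):
  M_1 = w₀Lx/2 - w₀L²/3 - w₀x³/(6L) = 4·4·(16/5)/2 - 4·4²/3 - 4·(16/5)³/(6·4) = -448/375 kN·m
Load 2 — uniform load w=18 kN/m over full span:
  M_2 = -w(L-x)²/2 = -18·(4-(16/5))²/2 = -144/25 kN·m
Superposition: M = Σ M_i = -2608/375 kN·m ≈ -6.954667 kN·m

M(16/5) = -2608/375 kN·m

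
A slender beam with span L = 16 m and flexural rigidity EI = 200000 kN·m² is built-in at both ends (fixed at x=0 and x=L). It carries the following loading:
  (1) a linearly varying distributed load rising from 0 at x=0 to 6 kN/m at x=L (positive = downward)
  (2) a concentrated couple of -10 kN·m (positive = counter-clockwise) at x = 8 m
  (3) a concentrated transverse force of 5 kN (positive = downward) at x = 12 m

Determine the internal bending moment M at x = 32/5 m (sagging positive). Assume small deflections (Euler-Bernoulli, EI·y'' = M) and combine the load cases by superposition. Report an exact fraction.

Load 1 — triangular load w₀=6 kN/m (0→w₀ over full span):
  M_1 = 3w₀Lx/20 - w₀L²/30 - w₀x³/(6L) = 3·6·16·(32/5)/20 - 6·16²/30 - 6·(32/5)³/(6·16) = 3072/125 kN·m
Load 2 — applied couple M₀=-10 kN·m at a=8 m (b=L-a=8):
  M_2 = R_Ax - M_A  [x≤a] with R_A=-15/16, M_A=-5/2 = (-15/16)·(32/5) - (-5/2) = -7/2 kN·m
Load 3 — point force P=5 kN at a=12 m (b=L-a=4):
  M_3 = Pb²(3a+b)x/L³ - Pab²/L²  [x≤a] = 5·4²·(3·12+4)·(32/5)/16³ - 5·12·4²/16² = 5/4 kN·m
Superposition: M = Σ M_i = 11163/500 kN·m ≈ 22.326000 kN·m

M(32/5) = 11163/500 kN·m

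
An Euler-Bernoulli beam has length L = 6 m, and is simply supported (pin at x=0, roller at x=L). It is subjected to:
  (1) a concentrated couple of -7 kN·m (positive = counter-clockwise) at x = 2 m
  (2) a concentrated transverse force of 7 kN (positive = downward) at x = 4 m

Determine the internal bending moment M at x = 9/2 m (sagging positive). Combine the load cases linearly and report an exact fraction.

M(9/2) = 35/4 kN·m

Load 1 — applied couple M₀=-7 kN·m at a=2 m (b=L-a=4):
  M_1 = M₀x/L - M₀  [x>a] = (-7)·(9/2)/6 - (-7) = 7/4 kN·m
Load 2 — point force P=7 kN at a=4 m (b=L-a=2):
  M_2 = Pa(L-x)/L  [x>a] = 7·4·(6-(9/2))/6 = 7 kN·m
Superposition: M = Σ M_i = 35/4 kN·m ≈ 8.750000 kN·m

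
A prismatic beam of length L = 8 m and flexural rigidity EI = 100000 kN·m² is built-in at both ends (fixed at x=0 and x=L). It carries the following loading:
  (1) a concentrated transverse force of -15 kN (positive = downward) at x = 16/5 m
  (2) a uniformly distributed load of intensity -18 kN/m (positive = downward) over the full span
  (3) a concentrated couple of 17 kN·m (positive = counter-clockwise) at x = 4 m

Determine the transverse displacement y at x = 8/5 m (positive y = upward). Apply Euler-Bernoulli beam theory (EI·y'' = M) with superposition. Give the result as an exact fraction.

y(8/5) = 35493/39062500 m

Load 1 — point force P=-15 kN at a=16/5 m (b=L-a=24/5):
  y_1 = -Pb²x²(3aL-(3a+b)x)/(6L³EI)  [x≤a] = -(-15)·(24/5)²·(8/5)²·(3·(16/5)·8-(3·(16/5)+(24/5))·(8/5))/(6·8³·100000) = 1512/9765625 m
Load 2 — uniform load w=-18 kN/m over full span:
  y_2 = -wx²(L-x)²/(24EI) = -(-18)·(8/5)²·(8-(8/5))²/(24·100000) = 1536/1953125 m
Load 3 — applied couple M₀=17 kN·m at a=4 m (b=L-a=4):
  y_3 = (R_Ax³/6 - M_Ax²/2)/EI  [x≤a] with R_A=51/16, M_A=17/4 = ((51/16)·(8/5)³/6 - (17/4)·(8/5)²/2)/100000 = -51/1562500 m
Superposition: y = Σ y_i = 35493/39062500 m ≈ 0.000909 m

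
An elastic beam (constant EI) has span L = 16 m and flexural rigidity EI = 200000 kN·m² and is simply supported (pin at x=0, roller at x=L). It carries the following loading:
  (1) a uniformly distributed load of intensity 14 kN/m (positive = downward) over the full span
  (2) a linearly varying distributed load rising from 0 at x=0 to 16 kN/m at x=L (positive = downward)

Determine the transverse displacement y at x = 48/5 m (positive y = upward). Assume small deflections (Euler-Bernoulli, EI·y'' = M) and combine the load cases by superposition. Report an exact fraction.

Load 1 — uniform load w=14 kN/m over full span:
  y_1 = -wx(L³-2Lx²+x³)/(24EI) = -14·(48/5)·(16³-2·16·(48/5)²+(48/5)³)/(24·200000) = -111104/1953125 m
Load 2 — triangular load w₀=16 kN/m (0→w₀ over full span):
  y_2 = -w₀x(7L⁴-10L²x²+3x⁴)/(360LEI) = -16·(48/5)·(7·16⁴-10·16²·(48/5)²+3·(48/5)⁴)/(360·16·200000) = -4849664/146484375 m
Superposition: y = Σ y_i = -13182464/146484375 m ≈ -0.089992 m

y(48/5) = -13182464/146484375 m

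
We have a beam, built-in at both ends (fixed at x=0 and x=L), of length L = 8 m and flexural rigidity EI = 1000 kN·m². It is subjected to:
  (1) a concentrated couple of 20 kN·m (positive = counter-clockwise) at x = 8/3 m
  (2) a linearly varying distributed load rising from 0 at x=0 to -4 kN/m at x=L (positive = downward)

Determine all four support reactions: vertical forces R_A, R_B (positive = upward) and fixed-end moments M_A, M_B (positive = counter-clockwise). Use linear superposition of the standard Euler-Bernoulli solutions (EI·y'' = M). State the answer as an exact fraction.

Load 1 — applied couple M₀=20 kN·m at a=8/3 m (b=L-a=16/3):
  R_A = 6M₀ab/L³ = 6·20·(8/3)·(16/3)/8³ = 10/3 kN
  M_A = M₀b(2a-b)/L² = 20·(16/3)·(2·(8/3)-(16/3))/8² = 0 kN·m
  R_B = -6M₀ab/L³ = -6·20·(8/3)·(16/3)/8³ = -10/3 kN
  M_B = M₀a(2b-a)/L² = 20·(8/3)·(2·(16/3)-(8/3))/8² = 20/3 kN·m
Load 2 — triangular load w₀=-4 kN/m (0→w₀ over full span):
  R_A = 3w₀L/20 = 3·(-4)·8/20 = -24/5 kN
  M_A = w₀L²/30 = (-4)·8²/30 = -128/15 kN·m
  R_B = 7w₀L/20 = 7·(-4)·8/20 = -56/5 kN
  M_B = -w₀L²/20 = -(-4)·8²/20 = 64/5 kN·m
Superposition: R_A = -22/15 kN, M_A = -128/15 kN·m, R_B = -218/15 kN, M_B = 292/15 kN·m

R_A = -22/15 kN, M_A = -128/15 kN·m, R_B = -218/15 kN, M_B = 292/15 kN·m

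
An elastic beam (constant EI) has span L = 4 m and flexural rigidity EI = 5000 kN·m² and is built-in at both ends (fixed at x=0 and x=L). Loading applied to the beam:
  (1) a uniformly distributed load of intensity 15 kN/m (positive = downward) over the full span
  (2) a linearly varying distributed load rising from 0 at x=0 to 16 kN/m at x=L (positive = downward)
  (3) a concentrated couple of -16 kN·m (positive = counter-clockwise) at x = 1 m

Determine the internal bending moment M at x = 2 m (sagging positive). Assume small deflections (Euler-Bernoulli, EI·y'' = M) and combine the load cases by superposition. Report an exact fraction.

Load 1 — uniform load w=15 kN/m over full span:
  M_1 = wLx/2 - wL²/12 - wx²/2 = 15·4·2/2 - 15·4²/12 - 15·2²/2 = 10 kN·m
Load 2 — triangular load w₀=16 kN/m (0→w₀ over full span):
  M_2 = 3w₀Lx/20 - w₀L²/30 - w₀x³/(6L) = 3·16·4·2/20 - 16·4²/30 - 16·2³/(6·4) = 16/3 kN·m
Load 3 — applied couple M₀=-16 kN·m at a=1 m (b=L-a=3):
  M_3 = R_Ax - M_A - M₀  [x>a] with R_A=-9/2, M_A=3 = (-9/2)·2 - 3 - (-16) = 4 kN·m
Superposition: M = Σ M_i = 58/3 kN·m ≈ 19.333333 kN·m

M(2) = 58/3 kN·m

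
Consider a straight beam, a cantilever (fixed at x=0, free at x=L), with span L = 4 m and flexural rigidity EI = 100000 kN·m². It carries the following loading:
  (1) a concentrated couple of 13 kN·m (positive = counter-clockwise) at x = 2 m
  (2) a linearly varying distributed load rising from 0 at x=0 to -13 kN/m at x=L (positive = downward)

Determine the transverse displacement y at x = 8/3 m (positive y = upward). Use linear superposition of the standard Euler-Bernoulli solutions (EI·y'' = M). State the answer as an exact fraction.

y(8/3) = 385151/182250000 m

Load 1 — applied couple M₀=13 kN·m at a=2 m (b=L-a=2):
  y_1 = M₀a(2x-a)/(2EI)  [x>a] = 13·2·(2·(8/3)-2)/(2·100000) = 13/30000 m
Load 2 — triangular load w₀=-13 kN/m (0→w₀ over full span):
  y_2 = (w₀Lx³/12-w₀L²x²/6-w₀x⁵/(120L))/EI = ((-13)·4·(8/3)³/12-(-13)·4²·(8/3)²/6-(-13)·(8/3)⁵/(120·4))/100000 = 19136/11390625 m
Superposition: y = Σ y_i = 385151/182250000 m ≈ 0.002113 m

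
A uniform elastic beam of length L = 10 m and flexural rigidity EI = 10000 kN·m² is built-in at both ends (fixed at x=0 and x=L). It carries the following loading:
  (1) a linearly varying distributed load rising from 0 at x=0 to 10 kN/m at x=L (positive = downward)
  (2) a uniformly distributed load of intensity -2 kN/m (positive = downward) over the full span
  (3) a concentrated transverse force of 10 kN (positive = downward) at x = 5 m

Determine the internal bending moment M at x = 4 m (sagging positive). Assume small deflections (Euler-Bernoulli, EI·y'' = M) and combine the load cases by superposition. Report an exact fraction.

Load 1 — triangular load w₀=10 kN/m (0→w₀ over full span):
  M_1 = 3w₀Lx/20 - w₀L²/30 - w₀x³/(6L) = 3·10·10·4/20 - 10·10²/30 - 10·4³/(6·10) = 16 kN·m
Load 2 — uniform load w=-2 kN/m over full span:
  M_2 = wLx/2 - wL²/12 - wx²/2 = (-2)·10·4/2 - (-2)·10²/12 - (-2)·4²/2 = -22/3 kN·m
Load 3 — point force P=10 kN at a=5 m (b=L-a=5):
  M_3 = Pb²(3a+b)x/L³ - Pab²/L²  [x≤a] = 10·5²·(3·5+5)·4/10³ - 10·5·5²/10² = 15/2 kN·m
Superposition: M = Σ M_i = 97/6 kN·m ≈ 16.166667 kN·m

M(4) = 97/6 kN·m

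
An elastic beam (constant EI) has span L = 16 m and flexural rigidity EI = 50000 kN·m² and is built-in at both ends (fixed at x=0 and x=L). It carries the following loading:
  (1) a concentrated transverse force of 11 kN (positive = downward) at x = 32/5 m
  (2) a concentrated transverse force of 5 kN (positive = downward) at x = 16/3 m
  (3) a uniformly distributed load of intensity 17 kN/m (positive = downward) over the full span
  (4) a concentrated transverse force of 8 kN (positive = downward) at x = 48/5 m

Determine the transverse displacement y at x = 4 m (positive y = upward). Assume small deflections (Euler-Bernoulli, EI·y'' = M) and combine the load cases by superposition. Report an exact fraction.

y(4) = -238228/6328125 m

Load 1 — point force P=11 kN at a=32/5 m (b=L-a=48/5):
  y_1 = -Pb²x²(3aL-(3a+b)x)/(6L³EI)  [x≤a] = -11·(48/5)²·4²·(3·(32/5)·16-(3·(32/5)+(48/5))·4)/(6·16³·50000) = -198/78125 m
Load 2 — point force P=5 kN at a=16/3 m (b=L-a=32/3):
  y_2 = -Pb²x²(3aL-(3a+b)x)/(6L³EI)  [x≤a] = -5·(32/3)²·4²·(3·(16/3)·16-(3·(16/3)+(32/3))·4)/(6·16³·50000) = -56/50625 m
Load 3 — uniform load w=17 kN/m over full span:
  y_3 = -wx²(L-x)²/(24EI) = -17·4²·(16-4)²/(24·50000) = -102/3125 m
Load 4 — point force P=8 kN at a=48/5 m (b=L-a=32/5):
  y_4 = -Pb²x²(3aL-(3a+b)x)/(6L³EI)  [x≤a] = -8·(32/5)²·4²·(3·(48/5)·16-(3·(48/5)+(32/5))·4)/(6·16³·50000) = -64/46875 m
Superposition: y = Σ y_i = -238228/6328125 m ≈ -0.037646 m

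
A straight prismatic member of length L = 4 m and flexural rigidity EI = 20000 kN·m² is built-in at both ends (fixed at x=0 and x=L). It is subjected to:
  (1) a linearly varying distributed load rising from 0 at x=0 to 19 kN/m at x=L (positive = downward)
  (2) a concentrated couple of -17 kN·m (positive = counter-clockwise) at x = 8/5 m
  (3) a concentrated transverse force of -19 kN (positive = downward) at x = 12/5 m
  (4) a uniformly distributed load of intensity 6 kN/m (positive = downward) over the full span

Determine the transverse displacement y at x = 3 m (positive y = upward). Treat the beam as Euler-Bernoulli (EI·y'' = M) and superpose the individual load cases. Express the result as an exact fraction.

Load 1 — triangular load w₀=19 kN/m (0→w₀ over full span):
  y_1 = -w₀x²(L-x)²(x+2L)/(120LEI) = -19·3²·(4-3)²·(3+2·4)/(120·4·20000) = -627/3200000 m
Load 2 — applied couple M₀=-17 kN·m at a=8/5 m (b=L-a=12/5):
  y_2 = (R_Ax³/6 - M_Ax²/2 - M₀(x-a)²/2)/EI  [x>a] with R_A=-153/25, M_A=-51/25 = ((-153/25)·3³/6 - (-51/25)·3²/2 - (-17)·(3-(8/5))²/2)/20000 = -17/200000 m
Load 3 — point force P=-19 kN at a=12/5 m (b=L-a=8/5):
  y_3 = -Pa²(L-x)²(3bL-(3b+a)(L-x))/(6L³EI)  [x>a] = -(-19)·(12/5)²·(4-3)²·(3·(8/5)·4-(3·(8/5)+(12/5))·(4-3))/(6·4³·20000) = 171/1000000 m
Load 4 — uniform load w=6 kN/m over full span:
  y_4 = -wx²(L-x)²/(24EI) = -6·3²·(4-3)²/(24·20000) = -9/80000 m
Superposition: y = Σ y_i = -3559/16000000 m ≈ -0.000222 m

y(3) = -3559/16000000 m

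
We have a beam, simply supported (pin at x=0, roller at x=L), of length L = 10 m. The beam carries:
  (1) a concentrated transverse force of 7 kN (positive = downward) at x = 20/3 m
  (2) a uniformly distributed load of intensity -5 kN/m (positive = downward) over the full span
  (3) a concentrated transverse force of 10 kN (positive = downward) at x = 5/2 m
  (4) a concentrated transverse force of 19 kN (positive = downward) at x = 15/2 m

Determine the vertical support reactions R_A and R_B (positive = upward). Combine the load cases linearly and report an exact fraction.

Load 1 — point force P=7 kN at a=20/3 m (b=L-a=10/3):
  R_A = Pb/L = 7·(10/3)/10 = 7/3 kN
  R_B = Pa/L = 7·(20/3)/10 = 14/3 kN
Load 2 — uniform load w=-5 kN/m over full span:
  R_A = wL/2 = (-5)·10/2 = -25 kN
  R_B = wL/2 = (-5)·10/2 = -25 kN
Load 3 — point force P=10 kN at a=5/2 m (b=L-a=15/2):
  R_A = Pb/L = 10·(15/2)/10 = 15/2 kN
  R_B = Pa/L = 10·(5/2)/10 = 5/2 kN
Load 4 — point force P=19 kN at a=15/2 m (b=L-a=5/2):
  R_A = Pb/L = 19·(5/2)/10 = 19/4 kN
  R_B = Pa/L = 19·(15/2)/10 = 57/4 kN
Superposition: R_A = -125/12 kN, R_B = -43/12 kN

R_A = -125/12 kN, R_B = -43/12 kN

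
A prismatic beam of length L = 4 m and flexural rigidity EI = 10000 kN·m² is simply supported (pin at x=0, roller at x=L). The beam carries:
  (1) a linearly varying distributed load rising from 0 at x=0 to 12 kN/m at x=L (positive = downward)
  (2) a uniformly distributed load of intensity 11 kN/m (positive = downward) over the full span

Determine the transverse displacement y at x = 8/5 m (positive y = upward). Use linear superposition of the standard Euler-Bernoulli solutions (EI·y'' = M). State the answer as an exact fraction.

Load 1 — triangular load w₀=12 kN/m (0→w₀ over full span):
  y_1 = -w₀x(7L⁴-10L²x²+3x⁴)/(360LEI) = -12·(8/5)·(7·4⁴-10·4²·(8/5)²+3·(8/5)⁴)/(360·4·10000) = -18256/9765625 m
Load 2 — uniform load w=11 kN/m over full span:
  y_2 = -wx(L³-2Lx²+x³)/(24EI) = -11·(8/5)·(4³-2·4·(8/5)²+(8/5)³)/(24·10000) = -1364/390625 m
Superposition: y = Σ y_i = -52356/9765625 m ≈ -0.005361 m

y(8/5) = -52356/9765625 m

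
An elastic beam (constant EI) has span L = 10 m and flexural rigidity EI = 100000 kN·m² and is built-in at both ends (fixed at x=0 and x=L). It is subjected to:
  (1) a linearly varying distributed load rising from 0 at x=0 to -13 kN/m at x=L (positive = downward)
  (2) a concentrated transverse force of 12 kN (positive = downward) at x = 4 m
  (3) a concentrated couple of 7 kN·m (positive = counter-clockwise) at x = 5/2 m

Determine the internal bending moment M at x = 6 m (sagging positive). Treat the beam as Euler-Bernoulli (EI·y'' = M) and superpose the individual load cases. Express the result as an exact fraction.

M(6) = -134719/6000 kN·m

Load 1 — triangular load w₀=-13 kN/m (0→w₀ over full span):
  M_1 = 3w₀Lx/20 - w₀L²/30 - w₀x³/(6L) = 3·(-13)·10·6/20 - (-13)·10²/30 - (-13)·6³/(6·10) = -403/15 kN·m
Load 2 — point force P=12 kN at a=4 m (b=L-a=6):
  M_2 = Pa²(a+3b)(L-x)/L³ - Pa²b/L²  [x>a] = 12·4²·(4+3·6)·(10-6)/10³ - 12·4²·6/10² = 672/125 kN·m
Load 3 — applied couple M₀=7 kN·m at a=5/2 m (b=L-a=15/2):
  M_3 = R_Ax - M_A - M₀  [x>a] with R_A=63/80, M_A=-21/16 = (63/80)·6 - (-21/16) - 7 = -77/80 kN·m
Superposition: M = Σ M_i = -134719/6000 kN·m ≈ -22.453167 kN·m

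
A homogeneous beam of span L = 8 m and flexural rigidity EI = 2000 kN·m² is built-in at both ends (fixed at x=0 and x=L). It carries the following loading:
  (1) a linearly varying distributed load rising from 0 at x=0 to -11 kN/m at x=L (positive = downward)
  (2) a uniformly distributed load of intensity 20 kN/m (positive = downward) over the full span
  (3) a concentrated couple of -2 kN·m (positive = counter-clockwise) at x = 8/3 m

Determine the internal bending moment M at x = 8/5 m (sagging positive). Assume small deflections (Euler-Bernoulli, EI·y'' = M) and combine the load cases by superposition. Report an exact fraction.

M(8/5) = -568/375 kN·m

Load 1 — triangular load w₀=-11 kN/m (0→w₀ over full span):
  M_1 = 3w₀Lx/20 - w₀L²/30 - w₀x³/(6L) = 3·(-11)·8·(8/5)/20 - (-11)·8²/30 - (-11)·(8/5)³/(6·8) = 1232/375 kN·m
Load 2 — uniform load w=20 kN/m over full span:
  M_2 = wLx/2 - wL²/12 - wx²/2 = 20·8·(8/5)/2 - 20·8²/12 - 20·(8/5)²/2 = -64/15 kN·m
Load 3 — applied couple M₀=-2 kN·m at a=8/3 m (b=L-a=16/3):
  M_3 = R_Ax - M_A  [x≤a] with R_A=-1/3, M_A=0 = (-1/3)·(8/5) - 0 = -8/15 kN·m
Superposition: M = Σ M_i = -568/375 kN·m ≈ -1.514667 kN·m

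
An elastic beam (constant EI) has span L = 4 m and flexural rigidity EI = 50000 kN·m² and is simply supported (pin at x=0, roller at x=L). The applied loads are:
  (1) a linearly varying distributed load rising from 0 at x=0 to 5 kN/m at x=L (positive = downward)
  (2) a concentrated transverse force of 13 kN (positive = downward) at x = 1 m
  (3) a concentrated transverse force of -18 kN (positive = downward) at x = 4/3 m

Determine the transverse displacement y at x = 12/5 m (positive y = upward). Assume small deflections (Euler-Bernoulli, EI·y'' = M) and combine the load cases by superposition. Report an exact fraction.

Load 1 — triangular load w₀=5 kN/m (0→w₀ over full span):
  y_1 = -w₀x(7L⁴-10L²x²+3x⁴)/(360LEI) = -5·(12/5)·(7·4⁴-10·4²·(12/5)²+3·(12/5)⁴)/(360·4·50000) = -4736/29296875 m
Load 2 — point force P=13 kN at a=1 m (b=L-a=3):
  y_2 = -Pa(L-x)(2Lx-a²-x²)/(6LEI)  [x>a] = -13·1·(4-(12/5))·(2·4·(12/5)-1²-(12/5)²)/(6·4·50000) = -4043/18750000 m
Load 3 — point force P=-18 kN at a=4/3 m (b=L-a=8/3):
  y_3 = -Pa(L-x)(2Lx-a²-x²)/(6LEI)  [x>a] = -(-18)·(4/3)·(4-(12/5))·(2·4·(12/5)-(4/3)²-(12/5)²)/(6·4·50000) = 1312/3515625 m
Superposition: y = Σ y_i = -5753/1406250000 m ≈ -0.000004 m

y(12/5) = -5753/1406250000 m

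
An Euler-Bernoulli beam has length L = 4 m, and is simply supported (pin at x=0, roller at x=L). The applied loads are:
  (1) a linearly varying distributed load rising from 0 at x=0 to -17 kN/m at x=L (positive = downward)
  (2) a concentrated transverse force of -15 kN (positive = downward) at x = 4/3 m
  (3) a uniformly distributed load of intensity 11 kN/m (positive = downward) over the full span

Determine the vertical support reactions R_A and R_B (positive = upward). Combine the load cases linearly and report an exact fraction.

Load 1 — triangular load w₀=-17 kN/m (0→w₀ over full span):
  R_A = w₀L/6 = (-17)·4/6 = -34/3 kN
  R_B = w₀L/3 = (-17)·4/3 = -68/3 kN
Load 2 — point force P=-15 kN at a=4/3 m (b=L-a=8/3):
  R_A = Pb/L = (-15)·(8/3)/4 = -10 kN
  R_B = Pa/L = (-15)·(4/3)/4 = -5 kN
Load 3 — uniform load w=11 kN/m over full span:
  R_A = wL/2 = 11·4/2 = 22 kN
  R_B = wL/2 = 11·4/2 = 22 kN
Superposition: R_A = 2/3 kN, R_B = -17/3 kN

R_A = 2/3 kN, R_B = -17/3 kN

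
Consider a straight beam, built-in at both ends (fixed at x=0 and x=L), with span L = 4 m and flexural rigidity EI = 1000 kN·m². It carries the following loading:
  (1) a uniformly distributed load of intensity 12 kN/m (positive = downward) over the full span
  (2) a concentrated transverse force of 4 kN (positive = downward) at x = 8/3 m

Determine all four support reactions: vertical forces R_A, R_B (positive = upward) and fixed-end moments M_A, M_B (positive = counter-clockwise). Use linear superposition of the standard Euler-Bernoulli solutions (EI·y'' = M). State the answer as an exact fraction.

Load 1 — uniform load w=12 kN/m over full span:
  R_A = wL/2 = 12·4/2 = 24 kN
  M_A = wL²/12 = 12·4²/12 = 16 kN·m
  R_B = wL/2 = 12·4/2 = 24 kN
  M_B = -wL²/12 = -12·4²/12 = -16 kN·m
Load 2 — point force P=4 kN at a=8/3 m (b=L-a=4/3):
  R_A = Pb²(3a+b)/L³ = 4·(4/3)²·(3·(8/3)+(4/3))/4³ = 28/27 kN
  M_A = Pab²/L² = 4·(8/3)·(4/3)²/4² = 32/27 kN·m
  R_B = Pa²(a+3b)/L³ = 4·(8/3)²·((8/3)+3·(4/3))/4³ = 80/27 kN
  M_B = -Pa²b/L² = -4·(8/3)²·(4/3)/4² = -64/27 kN·m
Superposition: R_A = 676/27 kN, M_A = 464/27 kN·m, R_B = 728/27 kN, M_B = -496/27 kN·m

R_A = 676/27 kN, M_A = 464/27 kN·m, R_B = 728/27 kN, M_B = -496/27 kN·m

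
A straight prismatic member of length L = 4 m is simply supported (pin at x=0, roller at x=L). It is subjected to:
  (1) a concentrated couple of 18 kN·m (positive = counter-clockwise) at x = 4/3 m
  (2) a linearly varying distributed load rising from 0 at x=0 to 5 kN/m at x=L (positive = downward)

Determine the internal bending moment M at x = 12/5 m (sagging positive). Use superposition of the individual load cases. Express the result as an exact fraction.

M(12/5) = -52/25 kN·m

Load 1 — applied couple M₀=18 kN·m at a=4/3 m (b=L-a=8/3):
  M_1 = M₀x/L - M₀  [x>a] = 18·(12/5)/4 - 18 = -36/5 kN·m
Load 2 — triangular load w₀=5 kN/m (0→w₀ over full span):
  M_2 = w₀Lx/6 - w₀x³/(6L) = 5·4·(12/5)/6 - 5·(12/5)³/(6·4) = 128/25 kN·m
Superposition: M = Σ M_i = -52/25 kN·m ≈ -2.080000 kN·m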